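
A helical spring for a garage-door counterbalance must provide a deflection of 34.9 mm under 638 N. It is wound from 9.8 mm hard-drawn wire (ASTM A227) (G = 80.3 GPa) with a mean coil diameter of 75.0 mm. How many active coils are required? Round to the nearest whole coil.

12

Required rate k = F/δ = 638/34.9 = 18.281 N/mm
N_a = Gd⁴/(8D³k) = (80.3×10³ × 9.8⁴)/(8 × 75.0³ × 18.281)
    = 7.40662e+08 / 6.16977e+07 = 12 → 12 coils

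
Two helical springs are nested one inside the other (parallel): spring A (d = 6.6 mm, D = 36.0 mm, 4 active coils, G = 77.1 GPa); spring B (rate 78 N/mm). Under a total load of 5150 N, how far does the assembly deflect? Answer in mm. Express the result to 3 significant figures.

29.3 mm

k_A = Gd⁴/(8D³N_a) = (77.1×10³)(6.6⁴)/(8·36.0³·4) = 97.988 N/mm
Parallel: k_eq = 97.988 + 78 = 175.99 N/mm
δ = F/k_eq = 5150/175.99 = 29.263 mm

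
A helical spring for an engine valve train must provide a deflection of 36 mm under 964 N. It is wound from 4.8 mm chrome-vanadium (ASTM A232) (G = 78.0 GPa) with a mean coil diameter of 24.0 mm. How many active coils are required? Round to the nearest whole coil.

14

Required rate k = F/δ = 964/36 = 26.778 N/mm
N_a = Gd⁴/(8D³k) = (78.0×10³ × 4.8⁴)/(8 × 24.0³ × 26.778)
    = 4.14056e+07 / 2.96141e+06 = 13.98 → 14 coils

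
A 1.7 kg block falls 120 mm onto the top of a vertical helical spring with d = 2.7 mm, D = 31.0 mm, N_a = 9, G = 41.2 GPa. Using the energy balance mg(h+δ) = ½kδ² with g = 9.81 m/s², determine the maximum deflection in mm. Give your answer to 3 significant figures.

k = Gd⁴/(8D³N_a) = (41.2×10³)(2.7⁴)/(8·31.0³·9) = 1.0208 N/mm
W = mg = 1.7 × 9.81 = 16.677 N
½kδ² − Wδ − Wh = 0 → δ = (W + √(W² + 2kWh))/k
δ = (16.677 + √(278.12 + 4085.68))/1.0208 = (16.677 + 66.059)/1.0208 = 81.051 mm

81.1 mm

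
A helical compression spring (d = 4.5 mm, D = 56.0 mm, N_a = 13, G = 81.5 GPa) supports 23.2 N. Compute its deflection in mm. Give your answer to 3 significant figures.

12.7 mm

k = Gd⁴/(8D³N_a) = (81.5×10³)(4.5⁴)/(8·56.0³·13) = 1.8298 N/mm
δ = F/k = 23.2 / 1.8298 = 12.679 mm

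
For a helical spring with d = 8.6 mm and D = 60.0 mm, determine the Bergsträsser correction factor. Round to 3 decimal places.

C = D/d = 60.0/8.6 = 6.9767
K_B = (4C+2)/(4C−3) = 29.907/24.907 = 1.2007

1.201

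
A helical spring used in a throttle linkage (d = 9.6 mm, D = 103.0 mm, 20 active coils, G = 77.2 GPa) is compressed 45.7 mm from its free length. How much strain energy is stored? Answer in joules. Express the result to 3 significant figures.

3.92 J

k = Gd⁴/(8D³N_a) = (77.2×10³)(9.6⁴)/(8·103.0³·20) = 3.7503 N/mm
U = ½kδ² = 0.5 × 3.7503 × 45.7² = 3916.3 N·mm = 3.9163 J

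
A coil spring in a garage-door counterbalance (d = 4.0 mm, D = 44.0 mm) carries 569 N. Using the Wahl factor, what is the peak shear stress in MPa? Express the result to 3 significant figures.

1130 MPa

Spring index C = D/d = 44.0/4.0 = 11.0000
K_W = (4C−1)/(4C−4) + 0.615/C = 43.000/40.000 + 0.0559 = 1.1309
τ₀ = 8FD/(πd³) = 8·569·44.0/(π·4.0³) = 200288/201.06 = 996.15 MPa
τ_max = K·τ₀ = 1.1309 × 996.15 = 1126.6 MPa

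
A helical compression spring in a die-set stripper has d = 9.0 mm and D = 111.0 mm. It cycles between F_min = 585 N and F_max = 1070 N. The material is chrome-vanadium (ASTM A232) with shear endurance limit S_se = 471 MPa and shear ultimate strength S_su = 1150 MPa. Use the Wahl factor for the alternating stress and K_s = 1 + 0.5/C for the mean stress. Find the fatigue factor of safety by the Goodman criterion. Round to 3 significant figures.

1.95

C = D/d = 111.0/9.0 = 12.3333; K_W = (4C−1)/(4C−4)+0.615/C = 1.1160; K_s = 1+0.5/C = 1.0405
F_a = (F_max−F_min)/2 = 242.5 N; F_m = (F_max+F_min)/2 = 827.5 N
τ_a = K_W·8F_aD/(πd³) = 1.1160 × 94.026 = 104.94 MPa
τ_m = K_s·8F_mD/(πd³) = 1.0405 × 320.85 = 333.86 MPa
Goodman: 1/n_f = τ_a/S_se + τ_m/S_su = 104.94/471 + 333.86/1150 = 0.22280 + 0.29031 = 0.51311
n_f = 1/0.51311 = 1.949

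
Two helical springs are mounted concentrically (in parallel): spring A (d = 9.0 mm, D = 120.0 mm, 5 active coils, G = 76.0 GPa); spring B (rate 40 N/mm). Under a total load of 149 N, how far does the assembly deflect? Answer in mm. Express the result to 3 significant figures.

k_A = Gd⁴/(8D³N_a) = (76.0×10³)(9.0⁴)/(8·120.0³·5) = 7.2141 N/mm
Parallel: k_eq = 7.2141 + 40 = 47.214 N/mm
δ = F/k_eq = 149/47.214 = 3.1558 mm

3.16 mm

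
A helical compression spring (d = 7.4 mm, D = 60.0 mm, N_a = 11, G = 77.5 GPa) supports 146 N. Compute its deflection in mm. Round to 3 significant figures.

11.9 mm

k = Gd⁴/(8D³N_a) = (77.5×10³)(7.4⁴)/(8·60.0³·11) = 12.226 N/mm
δ = F/k = 146 / 12.226 = 11.942 mm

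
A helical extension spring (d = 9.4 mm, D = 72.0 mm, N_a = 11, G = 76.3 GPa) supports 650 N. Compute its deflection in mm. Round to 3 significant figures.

35.8 mm

k = Gd⁴/(8D³N_a) = (76.3×10³)(9.4⁴)/(8·72.0³·11) = 18.137 N/mm
δ = F/k = 650 / 18.137 = 35.839 mm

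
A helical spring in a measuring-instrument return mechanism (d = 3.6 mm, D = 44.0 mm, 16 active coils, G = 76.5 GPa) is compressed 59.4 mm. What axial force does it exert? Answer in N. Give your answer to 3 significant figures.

70.0 N

k = Gd⁴/(8D³N_a) = (76.5×10³)(3.6⁴)/(8·44.0³·16) = 1.1784 N/mm
F = k·δ = 1.1784 × 59.4 = 69.999 N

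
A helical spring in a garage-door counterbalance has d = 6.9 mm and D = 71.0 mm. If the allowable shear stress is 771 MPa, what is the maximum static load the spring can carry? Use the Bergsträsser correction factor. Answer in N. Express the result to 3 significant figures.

1240 N

C = D/d = 71.0/6.9 = 10.2899
K_B = (4C+2)/(4C−3) = 43.159/38.159 = 1.1310
τ_max = K·8FD/(πd³) → F_max = τ_allow·πd³/(8DK)
F_max = 771·π·6.9³/(8·71.0·1.1310) = 7.957e+05/642.42 = 1238.6 N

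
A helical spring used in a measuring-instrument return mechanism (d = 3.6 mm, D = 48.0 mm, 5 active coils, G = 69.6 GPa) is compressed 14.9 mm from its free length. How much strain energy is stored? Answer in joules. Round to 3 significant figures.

k = Gd⁴/(8D³N_a) = (69.6×10³)(3.6⁴)/(8·48.0³·5) = 2.6426 N/mm
U = ½kδ² = 0.5 × 2.6426 × 14.9² = 293.34 N·mm = 0.29334 J

0.293 J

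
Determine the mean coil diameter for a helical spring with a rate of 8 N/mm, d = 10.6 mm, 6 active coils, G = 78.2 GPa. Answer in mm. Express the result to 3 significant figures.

137 mm

D = (Gd⁴/(8N_a·k))^(1/3) = (78.2×10³·10.6⁴/(8·6·8))^(1/3)
  = (2.57098e+06)^(1/3) = 136.9934 mm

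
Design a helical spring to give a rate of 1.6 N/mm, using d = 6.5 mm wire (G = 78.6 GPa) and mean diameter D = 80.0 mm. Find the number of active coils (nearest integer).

21

N_a = Gd⁴/(8D³k) = (78.6×10³ × 6.5⁴)/(8 × 80.0³ × 1.6)
    = 1.40306e+08 / 6.5536e+06 = 21.41 → 21 coils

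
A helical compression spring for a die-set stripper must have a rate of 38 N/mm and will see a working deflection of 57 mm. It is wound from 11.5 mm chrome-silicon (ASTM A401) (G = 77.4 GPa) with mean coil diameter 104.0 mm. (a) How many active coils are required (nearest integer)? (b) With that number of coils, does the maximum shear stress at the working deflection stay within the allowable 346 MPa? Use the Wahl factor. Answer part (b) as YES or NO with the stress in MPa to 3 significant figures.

N_a = Gd⁴/(8D³k) = (77.4×10³)(11.5⁴)/(8·104.0³·38) = 3.959 → N_a = 4
Actual rate k = Gd⁴/(8D³·4) = 37.608 N/mm
Working load F = kδ = 37.608·57 = 2143.7 N
C = 104.0/11.5 = 9.0435; K_W = (4C−1)/(4C−4)+0.615/C = 1.1612
τ_max = K_W·8FD/(πd³) = 1.1612·373.28 = 433.47 MPa
τ_max > 346 MPa → exceeds allowable

(a) 4 coils; (b) NO, τ_max = 433 MPa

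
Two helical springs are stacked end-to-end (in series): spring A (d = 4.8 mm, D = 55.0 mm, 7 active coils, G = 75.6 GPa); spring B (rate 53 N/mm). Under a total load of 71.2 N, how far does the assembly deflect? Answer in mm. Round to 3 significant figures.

k_A = Gd⁴/(8D³N_a) = (75.6×10³)(4.8⁴)/(8·55.0³·7) = 4.3074 N/mm
Series: 1/k_eq = 1/4.3074 + 1/53 = 0.25103; k_eq = 3.9836 N/mm
δ = F/k_eq = 71.2/3.9836 = 17.873 mm

17.9 mm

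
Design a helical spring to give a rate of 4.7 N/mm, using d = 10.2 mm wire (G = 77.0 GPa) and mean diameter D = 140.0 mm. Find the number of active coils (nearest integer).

N_a = Gd⁴/(8D³k) = (77.0×10³ × 10.2⁴)/(8 × 140.0³ × 4.7)
    = 8.33473e+08 / 1.03174e+08 = 8.078 → 8 coils

8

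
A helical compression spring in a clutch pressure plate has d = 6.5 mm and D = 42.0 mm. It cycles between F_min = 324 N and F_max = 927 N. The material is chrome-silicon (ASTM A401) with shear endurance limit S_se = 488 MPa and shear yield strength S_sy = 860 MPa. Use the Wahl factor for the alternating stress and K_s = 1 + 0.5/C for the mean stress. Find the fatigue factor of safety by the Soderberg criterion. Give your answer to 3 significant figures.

C = D/d = 42.0/6.5 = 6.4615; K_W = (4C−1)/(4C−4)+0.615/C = 1.2325; K_s = 1+0.5/C = 1.0774
F_a = (F_max−F_min)/2 = 301.5 N; F_m = (F_max+F_min)/2 = 625.5 N
τ_a = K_W·8F_aD/(πd³) = 1.2325 × 117.42 = 144.72 MPa
τ_m = K_s·8F_mD/(πd³) = 1.0774 × 243.6 = 262.45 MPa
Soderberg: 1/n_f = τ_a/S_se + τ_m/S_sy = 144.72/488 + 262.45/860 = 0.29655 + 0.30517 = 0.60173
n_f = 1/0.60173 = 1.662

1.66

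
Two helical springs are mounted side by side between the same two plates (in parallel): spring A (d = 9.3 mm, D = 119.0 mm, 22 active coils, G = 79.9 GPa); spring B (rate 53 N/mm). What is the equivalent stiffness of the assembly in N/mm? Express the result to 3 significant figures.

55.0 N/mm

k_A = Gd⁴/(8D³N_a) = (79.9×10³)(9.3⁴)/(8·119.0³·22) = 2.0152 N/mm
Parallel: k_eq = 2.0152 + 53 = 55.015 N/mm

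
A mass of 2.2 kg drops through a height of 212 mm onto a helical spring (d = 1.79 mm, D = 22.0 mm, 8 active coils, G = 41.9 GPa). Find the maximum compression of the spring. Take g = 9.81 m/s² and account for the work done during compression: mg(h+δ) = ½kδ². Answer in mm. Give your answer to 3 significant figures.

159 mm

k = Gd⁴/(8D³N_a) = (41.9×10³)(1.79⁴)/(8·22.0³·8) = 0.63122 N/mm
W = mg = 2.2 × 9.81 = 21.582 N
½kδ² − Wδ − Wh = 0 → δ = (W + √(W² + 2kWh))/k
δ = (21.582 + √(465.78 + 5776.11))/0.63122 = (21.582 + 79.006)/0.63122 = 159.36 mm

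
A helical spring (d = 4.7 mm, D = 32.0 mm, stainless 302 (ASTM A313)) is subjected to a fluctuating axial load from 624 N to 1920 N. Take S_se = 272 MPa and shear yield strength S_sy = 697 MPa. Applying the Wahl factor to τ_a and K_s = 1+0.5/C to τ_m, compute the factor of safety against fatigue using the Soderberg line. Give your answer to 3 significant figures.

C = D/d = 32.0/4.7 = 6.8085; K_W = (4C−1)/(4C−4)+0.615/C = 1.2194; K_s = 1+0.5/C = 1.0734
F_a = (F_max−F_min)/2 = 648 N; F_m = (F_max+F_min)/2 = 1272 N
τ_a = K_W·8F_aD/(πd³) = 1.2194 × 508.59 = 620.2 MPa
τ_m = K_s·8F_mD/(πd³) = 1.0734 × 998.35 = 1071.7 MPa
Soderberg: 1/n_f = τ_a/S_se + τ_m/S_sy = 620.2/272 + 1071.7/697 = 2.28016 + 1.53754 = 3.8177
n_f = 1/3.8177 = 0.2619

0.262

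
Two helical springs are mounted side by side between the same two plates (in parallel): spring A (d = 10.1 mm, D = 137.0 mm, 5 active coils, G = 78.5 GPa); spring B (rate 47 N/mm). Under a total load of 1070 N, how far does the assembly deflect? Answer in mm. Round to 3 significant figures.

k_A = Gd⁴/(8D³N_a) = (78.5×10³)(10.1⁴)/(8·137.0³·5) = 7.9421 N/mm
Parallel: k_eq = 7.9421 + 47 = 54.942 N/mm
δ = F/k_eq = 1070/54.942 = 19.475 mm

19.5 mm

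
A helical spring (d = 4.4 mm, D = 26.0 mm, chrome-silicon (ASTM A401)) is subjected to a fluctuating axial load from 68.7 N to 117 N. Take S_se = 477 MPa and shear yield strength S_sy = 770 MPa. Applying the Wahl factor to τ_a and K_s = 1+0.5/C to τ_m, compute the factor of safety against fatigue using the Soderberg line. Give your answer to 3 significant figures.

C = D/d = 26.0/4.4 = 5.9091; K_W = (4C−1)/(4C−4)+0.615/C = 1.2569; K_s = 1+0.5/C = 1.0846
F_a = (F_max−F_min)/2 = 24.15 N; F_m = (F_max+F_min)/2 = 92.85 N
τ_a = K_W·8F_aD/(πd³) = 1.2569 × 18.77 = 23.592 MPa
τ_m = K_s·8F_mD/(πd³) = 1.0846 × 72.167 = 78.273 MPa
Soderberg: 1/n_f = τ_a/S_se + τ_m/S_sy = 23.592/477 + 78.273/770 = 0.04946 + 0.10165 = 0.15111
n_f = 1/0.15111 = 6.618

6.62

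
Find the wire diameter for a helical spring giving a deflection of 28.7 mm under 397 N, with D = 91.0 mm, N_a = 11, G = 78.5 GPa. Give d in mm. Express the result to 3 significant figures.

10.4 mm

Required rate k = F/δ = 397/28.7 = 13.833 N/mm
d = (8D³N_a·k / G)^(1/4) = (8·91.0³·11·13.833 / (78.5×10³))^0.25
  = (11685)^0.25 = 10.3971 mm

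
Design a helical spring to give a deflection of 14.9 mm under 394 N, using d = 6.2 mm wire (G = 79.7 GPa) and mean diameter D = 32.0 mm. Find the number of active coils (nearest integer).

17

Required rate k = F/δ = 394/14.9 = 26.443 N/mm
N_a = Gd⁴/(8D³k) = (79.7×10³ × 6.2⁴)/(8 × 32.0³ × 26.443)
    = 1.17767e+08 / 6.93186e+06 = 16.99 → 17 coils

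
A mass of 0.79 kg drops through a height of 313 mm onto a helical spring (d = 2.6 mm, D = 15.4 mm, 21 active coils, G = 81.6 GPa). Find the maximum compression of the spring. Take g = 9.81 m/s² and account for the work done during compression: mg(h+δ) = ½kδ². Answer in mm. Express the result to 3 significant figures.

29.6 mm

k = Gd⁴/(8D³N_a) = (81.6×10³)(2.6⁴)/(8·15.4³·21) = 6.0773 N/mm
W = mg = 0.79 × 9.81 = 7.7499 N
½kδ² − Wδ − Wh = 0 → δ = (W + √(W² + 2kWh))/k
δ = (7.7499 + √(60.061 + 29483.7))/6.0773 = (7.7499 + 171.88)/6.0773 = 29.558 mm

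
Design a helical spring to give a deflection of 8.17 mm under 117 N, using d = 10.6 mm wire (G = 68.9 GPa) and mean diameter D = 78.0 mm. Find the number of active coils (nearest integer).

Required rate k = F/δ = 117/8.17 = 14.321 N/mm
N_a = Gd⁴/(8D³k) = (68.9×10³ × 10.6⁴)/(8 × 78.0³ × 14.321)
    = 8.69847e+08 / 5.43673e+07 = 16 → 16 coils

16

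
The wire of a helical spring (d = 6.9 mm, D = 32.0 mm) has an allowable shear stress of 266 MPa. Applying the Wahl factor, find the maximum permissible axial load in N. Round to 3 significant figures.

C = D/d = 32.0/6.9 = 4.6377
K_W = (4C−1)/(4C−4) + 0.615/C = 17.551/14.551 + 0.1326 = 1.3388
τ_max = K·8FD/(πd³) → F_max = τ_allow·πd³/(8DK)
F_max = 266·π·6.9³/(8·32.0·1.3388) = 2.7452e+05/342.73 = 800.99 N

801 N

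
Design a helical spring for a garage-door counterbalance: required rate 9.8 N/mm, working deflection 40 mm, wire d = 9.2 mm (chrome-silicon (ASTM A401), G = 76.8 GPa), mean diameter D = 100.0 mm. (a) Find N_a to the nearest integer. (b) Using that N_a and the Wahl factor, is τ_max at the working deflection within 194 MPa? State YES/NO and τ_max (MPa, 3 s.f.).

N_a = Gd⁴/(8D³k) = (76.8×10³)(9.2⁴)/(8·100.0³·9.8) = 7.018 → N_a = 7
Actual rate k = Gd⁴/(8D³·7) = 9.8248 N/mm
Working load F = kδ = 9.8248·40 = 392.99 N
C = 100.0/9.2 = 10.8696; K_W = (4C−1)/(4C−4)+0.615/C = 1.1326
τ_max = K_W·8FD/(πd³) = 1.1326·128.52 = 145.55 MPa
τ_max ≤ 194 MPa → acceptable

(a) 7 coils; (b) YES, τ_max = 146 MPa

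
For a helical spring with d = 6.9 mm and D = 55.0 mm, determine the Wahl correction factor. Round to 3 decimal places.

C = D/d = 55.0/6.9 = 7.9710
K_W = (4C−1)/(4C−4) + 0.615/C = 30.884/27.884 + 0.0772 = 1.1847

1.185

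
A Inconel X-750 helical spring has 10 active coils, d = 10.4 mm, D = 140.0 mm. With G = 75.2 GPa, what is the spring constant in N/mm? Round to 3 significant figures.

k = Gd⁴/(8D³N_a) = (75.2×10³ × 10.4⁴) / (8 × 140.0³ × 10)
  = 8.79734e+08 / 2.1952e+08 = 4.0075 N/mm

4.01 N/mm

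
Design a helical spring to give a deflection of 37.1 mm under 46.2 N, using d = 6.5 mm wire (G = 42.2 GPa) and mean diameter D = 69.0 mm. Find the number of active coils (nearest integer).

23

Required rate k = F/δ = 46.2/37.1 = 1.2453 N/mm
N_a = Gd⁴/(8D³k) = (42.2×10³ × 6.5⁴)/(8 × 69.0³ × 1.2453)
    = 7.53296e+07 / 3.27269e+06 = 23.02 → 23 coils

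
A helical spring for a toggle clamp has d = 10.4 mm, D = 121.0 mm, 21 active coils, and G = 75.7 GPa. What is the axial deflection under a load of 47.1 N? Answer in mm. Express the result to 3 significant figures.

k = Gd⁴/(8D³N_a) = (75.7×10³)(10.4⁴)/(8·121.0³·21) = 2.9755 N/mm
δ = F/k = 47.1 / 2.9755 = 15.829 mm

15.8 mm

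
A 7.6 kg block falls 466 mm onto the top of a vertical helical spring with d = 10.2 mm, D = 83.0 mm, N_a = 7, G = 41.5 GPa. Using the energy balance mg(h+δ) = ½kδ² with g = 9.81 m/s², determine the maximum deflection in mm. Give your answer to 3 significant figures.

k = Gd⁴/(8D³N_a) = (41.5×10³)(10.2⁴)/(8·83.0³·7) = 14.029 N/mm
W = mg = 7.6 × 9.81 = 74.556 N
½kδ² − Wδ − Wh = 0 → δ = (W + √(W² + 2kWh))/k
δ = (74.556 + √(5558.6 + 974821))/14.029 = (74.556 + 990.14)/14.029 = 75.893 mm

75.9 mm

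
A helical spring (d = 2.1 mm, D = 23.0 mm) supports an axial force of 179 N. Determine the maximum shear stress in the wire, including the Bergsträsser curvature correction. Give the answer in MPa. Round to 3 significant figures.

1270 MPa

Spring index C = D/d = 23.0/2.1 = 10.9524
K_B = (4C+2)/(4C−3) = 45.810/40.810 = 1.1225
τ₀ = 8FD/(πd³) = 8·179·23.0/(π·2.1³) = 32936/29.094 = 1132 MPa
τ_max = K·τ₀ = 1.1225 × 1132 = 1270.7 MPa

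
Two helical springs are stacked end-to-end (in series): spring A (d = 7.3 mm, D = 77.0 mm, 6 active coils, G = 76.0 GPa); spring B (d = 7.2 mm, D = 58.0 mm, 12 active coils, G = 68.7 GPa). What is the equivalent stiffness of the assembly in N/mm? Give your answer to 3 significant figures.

4.93 N/mm

k_A = Gd⁴/(8D³N_a) = (76.0×10³)(7.3⁴)/(8·77.0³·6) = 9.849 N/mm
k_B = Gd⁴/(8D³N_a) = (68.7×10³)(7.2⁴)/(8·58.0³·12) = 9.8567 N/mm
Series: 1/k_eq = 1/9.849 + 1/9.8567 = 0.20299; k_eq = 4.9264 N/mm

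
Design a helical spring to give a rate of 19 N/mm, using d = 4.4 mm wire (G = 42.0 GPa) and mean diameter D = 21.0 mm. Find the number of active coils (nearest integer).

N_a = Gd⁴/(8D³k) = (42.0×10³ × 4.4⁴)/(8 × 21.0³ × 19)
    = 1.5742e+07 / 1.40767e+06 = 11.18 → 11 coils

11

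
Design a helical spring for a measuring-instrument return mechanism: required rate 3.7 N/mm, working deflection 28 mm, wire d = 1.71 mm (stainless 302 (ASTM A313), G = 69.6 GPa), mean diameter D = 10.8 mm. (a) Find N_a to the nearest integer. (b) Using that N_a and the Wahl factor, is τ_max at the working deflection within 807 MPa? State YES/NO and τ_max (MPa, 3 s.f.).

N_a = Gd⁴/(8D³k) = (69.6×10³)(1.71⁴)/(8·10.8³·3.7) = 15.96 → N_a = 16
Actual rate k = Gd⁴/(8D³·16) = 3.6907 N/mm
Working load F = kδ = 3.6907·28 = 103.34 N
C = 10.8/1.71 = 6.3158; K_W = (4C−1)/(4C−4)+0.615/C = 1.2385
τ_max = K_W·8FD/(πd³) = 1.2385·568.39 = 703.93 MPa
τ_max ≤ 807 MPa → acceptable

(a) 16 coils; (b) YES, τ_max = 704 MPa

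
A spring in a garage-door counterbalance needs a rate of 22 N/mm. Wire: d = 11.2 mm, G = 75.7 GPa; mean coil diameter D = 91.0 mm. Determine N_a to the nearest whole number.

9

N_a = Gd⁴/(8D³k) = (75.7×10³ × 11.2⁴)/(8 × 91.0³ × 22)
    = 1.19115e+09 / 1.32628e+08 = 8.981 → 9 coils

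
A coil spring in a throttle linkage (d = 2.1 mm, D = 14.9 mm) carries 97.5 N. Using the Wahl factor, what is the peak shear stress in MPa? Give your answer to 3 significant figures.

483 MPa

Spring index C = D/d = 14.9/2.1 = 7.0952
K_W = (4C−1)/(4C−4) + 0.615/C = 27.381/24.381 + 0.0867 = 1.2097
τ₀ = 8FD/(πd³) = 8·97.5·14.9/(π·2.1³) = 11622/29.094 = 399.46 MPa
τ_max = K·τ₀ = 1.2097 × 399.46 = 483.24 MPa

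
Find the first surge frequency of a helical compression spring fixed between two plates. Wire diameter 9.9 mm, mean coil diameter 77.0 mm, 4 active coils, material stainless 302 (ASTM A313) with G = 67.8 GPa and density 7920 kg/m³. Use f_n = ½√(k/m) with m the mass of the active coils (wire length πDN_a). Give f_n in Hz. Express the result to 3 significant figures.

137 Hz

k = Gd⁴/(8D³N_a) = (67.8×10³)(9.9⁴)/(8·77.0³·4) = 44.581 N/mm = 44581 N/m
Wire length L = πDN_a = π·77.0·4 = 967.61 mm
m = ρ·(πd²/4)·L = 7920 × 76.977×10⁻⁶ m² × 0.96761 m = 0.58991 kg
f_n = ½√(k/m) = 0.5·√(44581/0.58991) = 0.5·√(75572) = 137.45 Hz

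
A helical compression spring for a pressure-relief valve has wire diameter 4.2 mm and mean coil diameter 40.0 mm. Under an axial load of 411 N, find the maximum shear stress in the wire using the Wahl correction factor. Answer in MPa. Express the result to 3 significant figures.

651 MPa

Spring index C = D/d = 40.0/4.2 = 9.5238
K_W = (4C−1)/(4C−4) + 0.615/C = 37.095/34.095 + 0.0646 = 1.1526
τ₀ = 8FD/(πd³) = 8·411·40.0/(π·4.2³) = 131520/232.75 = 565.06 MPa
τ_max = K·τ₀ = 1.1526 × 565.06 = 651.27 MPa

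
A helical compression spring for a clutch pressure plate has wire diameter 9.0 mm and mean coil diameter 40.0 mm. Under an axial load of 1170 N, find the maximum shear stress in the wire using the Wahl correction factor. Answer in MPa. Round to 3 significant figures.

Spring index C = D/d = 40.0/9.0 = 4.4444
K_W = (4C−1)/(4C−4) + 0.615/C = 16.778/13.778 + 0.1384 = 1.3561
τ₀ = 8FD/(πd³) = 8·1170·40.0/(π·9.0³) = 374400/2290.2 = 163.48 MPa
τ_max = K·τ₀ = 1.3561 × 163.48 = 221.69 MPa

222 MPa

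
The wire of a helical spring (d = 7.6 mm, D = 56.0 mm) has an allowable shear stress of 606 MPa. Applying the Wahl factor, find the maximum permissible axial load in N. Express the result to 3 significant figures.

1550 N

C = D/d = 56.0/7.6 = 7.3684
K_W = (4C−1)/(4C−4) + 0.615/C = 28.474/25.474 + 0.0835 = 1.2012
τ_max = K·8FD/(πd³) → F_max = τ_allow·πd³/(8DK)
F_max = 606·π·7.6³/(8·56.0·1.2012) = 8.3572e+05/538.15 = 1553 N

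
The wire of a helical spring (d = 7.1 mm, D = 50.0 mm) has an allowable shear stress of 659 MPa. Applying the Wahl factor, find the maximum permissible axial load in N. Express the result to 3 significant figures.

1530 N

C = D/d = 50.0/7.1 = 7.0423
K_W = (4C−1)/(4C−4) + 0.615/C = 27.169/24.169 + 0.0873 = 1.2115
τ_max = K·8FD/(πd³) → F_max = τ_allow·πd³/(8DK)
F_max = 659·π·7.1³/(8·50.0·1.2115) = 7.4099e+05/484.58 = 1529.1 N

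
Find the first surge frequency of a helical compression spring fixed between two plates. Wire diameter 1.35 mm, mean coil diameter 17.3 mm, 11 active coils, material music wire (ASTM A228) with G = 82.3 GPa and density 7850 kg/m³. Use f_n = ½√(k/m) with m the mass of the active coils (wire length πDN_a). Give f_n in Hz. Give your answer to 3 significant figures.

k = Gd⁴/(8D³N_a) = (82.3×10³)(1.35⁴)/(8·17.3³·11) = 0.59995 N/mm = 599.95 N/m
Wire length L = πDN_a = π·17.3·11 = 597.85 mm
m = ρ·(πd²/4)·L = 7850 × 1.4314×10⁻⁶ m² × 0.59785 m = 0.0067176 kg
f_n = ½√(k/m) = 0.5·√(599.95/0.0067176) = 0.5·√(89310) = 149.42 Hz

149 Hz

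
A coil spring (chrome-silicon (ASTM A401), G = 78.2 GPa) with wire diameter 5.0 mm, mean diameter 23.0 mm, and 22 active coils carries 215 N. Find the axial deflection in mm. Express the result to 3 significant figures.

9.42 mm

k = Gd⁴/(8D³N_a) = (78.2×10³)(5.0⁴)/(8·23.0³·22) = 22.824 N/mm
δ = F/k = 215 / 22.824 = 9.4199 mm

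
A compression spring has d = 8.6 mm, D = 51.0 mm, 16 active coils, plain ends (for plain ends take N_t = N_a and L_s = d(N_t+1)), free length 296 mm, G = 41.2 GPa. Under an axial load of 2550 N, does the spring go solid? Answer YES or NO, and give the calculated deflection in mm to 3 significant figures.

YES, δ = 192 mm

k = Gd⁴/(8D³N_a) = (41.2×10³)(8.6⁴)/(8·51.0³·16) = 13.273 N/mm
N_t = 16; L_s = 8.6·17 = 146.2 mm; δ_solid = L₀ − L_s = 296 − 146.2 = 149.8 mm
δ = F/k = 2550/13.273 = 192.12 mm
δ ≥ δ_solid → spring goes solid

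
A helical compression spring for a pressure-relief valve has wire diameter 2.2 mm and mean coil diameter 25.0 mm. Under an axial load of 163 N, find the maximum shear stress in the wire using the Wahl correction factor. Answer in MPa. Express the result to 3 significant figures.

1100 MPa

Spring index C = D/d = 25.0/2.2 = 11.3636
K_W = (4C−1)/(4C−4) + 0.615/C = 44.455/41.455 + 0.0541 = 1.1265
τ₀ = 8FD/(πd³) = 8·163·25.0/(π·2.2³) = 32600/33.452 = 974.54 MPa
τ_max = K·τ₀ = 1.1265 × 974.54 = 1097.8 MPa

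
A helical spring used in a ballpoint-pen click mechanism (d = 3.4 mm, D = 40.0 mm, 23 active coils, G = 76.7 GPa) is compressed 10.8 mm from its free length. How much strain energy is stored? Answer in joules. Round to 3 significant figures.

k = Gd⁴/(8D³N_a) = (76.7×10³)(3.4⁴)/(8·40.0³·23) = 0.87039 N/mm
U = ½kδ² = 0.5 × 0.87039 × 10.8² = 50.761 N·mm = 0.050761 J

0.0508 J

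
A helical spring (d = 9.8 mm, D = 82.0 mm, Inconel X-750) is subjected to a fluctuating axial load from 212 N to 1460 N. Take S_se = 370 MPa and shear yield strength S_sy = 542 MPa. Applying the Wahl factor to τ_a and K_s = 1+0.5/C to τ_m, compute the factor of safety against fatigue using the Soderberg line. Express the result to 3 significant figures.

1.25

C = D/d = 82.0/9.8 = 8.3673; K_W = (4C−1)/(4C−4)+0.615/C = 1.1753; K_s = 1+0.5/C = 1.0598
F_a = (F_max−F_min)/2 = 624 N; F_m = (F_max+F_min)/2 = 836 N
τ_a = K_W·8F_aD/(πd³) = 1.1753 × 138.44 = 162.71 MPa
τ_m = K_s·8F_mD/(πd³) = 1.0598 × 185.47 = 196.56 MPa
Soderberg: 1/n_f = τ_a/S_se + τ_m/S_sy = 162.71/370 + 196.56/542 = 0.43975 + 0.36265 = 0.8024
n_f = 1/0.8024 = 1.246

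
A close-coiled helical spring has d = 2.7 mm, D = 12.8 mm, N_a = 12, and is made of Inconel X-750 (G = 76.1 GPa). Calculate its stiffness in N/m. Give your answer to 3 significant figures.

20100 N/m

k = Gd⁴/(8D³N_a) = (76.1×10³ × 2.7⁴) / (8 × 12.8³ × 12)
  = 4.04427e+06 / 201327 = 20.088 N/mm = 20088 N/m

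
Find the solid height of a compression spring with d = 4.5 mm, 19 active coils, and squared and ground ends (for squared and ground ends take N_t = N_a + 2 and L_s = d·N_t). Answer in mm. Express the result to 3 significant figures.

94.5 mm

squared and ground ends: N_t = N_a + 2 = 19 + 2 = 21
L_s = d·N_t = 4.5 × 21 = 94.5 mm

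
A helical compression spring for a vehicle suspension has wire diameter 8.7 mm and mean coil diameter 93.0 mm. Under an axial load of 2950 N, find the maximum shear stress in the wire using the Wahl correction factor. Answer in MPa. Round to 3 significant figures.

1200 MPa

Spring index C = D/d = 93.0/8.7 = 10.6897
K_W = (4C−1)/(4C−4) + 0.615/C = 41.759/38.759 + 0.0575 = 1.1349
τ₀ = 8FD/(πd³) = 8·2950·93.0/(π·8.7³) = 2.1948e+06/2068.7 = 1060.9 MPa
τ_max = K·τ₀ = 1.1349 × 1060.9 = 1204.1 MPa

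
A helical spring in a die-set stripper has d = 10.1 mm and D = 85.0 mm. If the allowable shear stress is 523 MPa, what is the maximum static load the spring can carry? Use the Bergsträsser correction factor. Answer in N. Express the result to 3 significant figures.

C = D/d = 85.0/10.1 = 8.4158
K_B = (4C+2)/(4C−3) = 35.663/30.663 = 1.1631
τ_max = K·8FD/(πd³) → F_max = τ_allow·πd³/(8DK)
F_max = 523·π·10.1³/(8·85.0·1.1631) = 1.6928e+06/790.88 = 2140.4 N

2140 N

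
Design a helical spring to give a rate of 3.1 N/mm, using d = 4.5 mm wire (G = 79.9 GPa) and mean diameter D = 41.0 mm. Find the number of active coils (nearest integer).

N_a = Gd⁴/(8D³k) = (79.9×10³ × 4.5⁴)/(8 × 41.0³ × 3.1)
    = 3.2764e+07 / 1.70924e+06 = 19.17 → 19 coils

19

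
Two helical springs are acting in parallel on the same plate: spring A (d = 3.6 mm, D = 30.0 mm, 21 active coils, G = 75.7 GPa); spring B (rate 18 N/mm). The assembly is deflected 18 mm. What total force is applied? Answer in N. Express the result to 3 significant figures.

374 N

k_A = Gd⁴/(8D³N_a) = (75.7×10³)(3.6⁴)/(8·30.0³·21) = 2.8031 N/mm
Parallel: k_eq = 2.8031 + 18 = 20.803 N/mm
F = k_eq·δ = 20.803·18 = 374.46 N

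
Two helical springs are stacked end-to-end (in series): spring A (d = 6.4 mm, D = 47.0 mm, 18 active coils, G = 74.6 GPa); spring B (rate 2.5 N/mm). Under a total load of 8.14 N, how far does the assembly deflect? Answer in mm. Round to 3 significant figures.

4.23 mm

k_A = Gd⁴/(8D³N_a) = (74.6×10³)(6.4⁴)/(8·47.0³·18) = 8.3715 N/mm
Series: 1/k_eq = 1/8.3715 + 1/2.5 = 0.51945; k_eq = 1.9251 N/mm
δ = F/k_eq = 8.14/1.9251 = 4.2283 mm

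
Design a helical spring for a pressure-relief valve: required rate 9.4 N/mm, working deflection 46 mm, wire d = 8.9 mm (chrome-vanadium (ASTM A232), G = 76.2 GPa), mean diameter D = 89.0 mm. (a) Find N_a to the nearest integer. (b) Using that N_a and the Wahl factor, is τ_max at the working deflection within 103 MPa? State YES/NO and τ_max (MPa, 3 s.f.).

N_a = Gd⁴/(8D³k) = (76.2×10³)(8.9⁴)/(8·89.0³·9.4) = 9.018 → N_a = 9
Actual rate k = Gd⁴/(8D³·9) = 9.4192 N/mm
Working load F = kδ = 9.4192·46 = 433.28 N
C = 89.0/8.9 = 10.0000; K_W = (4C−1)/(4C−4)+0.615/C = 1.1448
τ_max = K_W·8FD/(πd³) = 1.1448·139.29 = 159.47 MPa
τ_max > 103 MPa → exceeds allowable

(a) 9 coils; (b) NO, τ_max = 159 MPa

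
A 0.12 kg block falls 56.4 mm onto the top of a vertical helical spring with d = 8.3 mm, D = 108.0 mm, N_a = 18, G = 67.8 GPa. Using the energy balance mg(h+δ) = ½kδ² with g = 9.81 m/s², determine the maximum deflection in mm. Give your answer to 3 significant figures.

9.34 mm

k = Gd⁴/(8D³N_a) = (67.8×10³)(8.3⁴)/(8·108.0³·18) = 1.7738 N/mm
W = mg = 0.12 × 9.81 = 1.1772 N
½kδ² − Wδ − Wh = 0 → δ = (W + √(W² + 2kWh))/k
δ = (1.1772 + √(1.3858 + 235.542))/1.7738 = (1.1772 + 15.392)/1.7738 = 9.3412 mm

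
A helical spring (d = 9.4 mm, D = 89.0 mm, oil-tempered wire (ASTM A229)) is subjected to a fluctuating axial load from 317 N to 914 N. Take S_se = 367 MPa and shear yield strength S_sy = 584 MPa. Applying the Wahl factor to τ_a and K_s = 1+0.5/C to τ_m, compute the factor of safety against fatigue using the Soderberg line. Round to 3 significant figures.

1.79

C = D/d = 89.0/9.4 = 9.4681; K_W = (4C−1)/(4C−4)+0.615/C = 1.1535; K_s = 1+0.5/C = 1.0528
F_a = (F_max−F_min)/2 = 298.5 N; F_m = (F_max+F_min)/2 = 615.5 N
τ_a = K_W·8F_aD/(πd³) = 1.1535 × 81.45 = 93.954 MPa
τ_m = K_s·8F_mD/(πd³) = 1.0528 × 167.95 = 176.82 MPa
Soderberg: 1/n_f = τ_a/S_se + τ_m/S_sy = 93.954/367 + 176.82/584 = 0.25601 + 0.30277 = 0.55878
n_f = 1/0.55878 = 1.79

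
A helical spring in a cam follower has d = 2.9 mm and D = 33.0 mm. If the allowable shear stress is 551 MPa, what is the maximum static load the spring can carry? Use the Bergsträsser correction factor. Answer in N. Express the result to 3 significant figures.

C = D/d = 33.0/2.9 = 11.3793
K_B = (4C+2)/(4C−3) = 47.517/42.517 = 1.1176
τ_max = K·8FD/(πd³) → F_max = τ_allow·πd³/(8DK)
F_max = 551·π·2.9³/(8·33.0·1.1176) = 42218/295.05 = 143.09 N

143 N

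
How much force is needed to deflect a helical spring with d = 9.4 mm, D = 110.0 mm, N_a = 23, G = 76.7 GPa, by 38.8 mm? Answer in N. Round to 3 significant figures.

94.9 N

k = Gd⁴/(8D³N_a) = (76.7×10³)(9.4⁴)/(8·110.0³·23) = 2.4452 N/mm
F = k·δ = 2.4452 × 38.8 = 94.873 N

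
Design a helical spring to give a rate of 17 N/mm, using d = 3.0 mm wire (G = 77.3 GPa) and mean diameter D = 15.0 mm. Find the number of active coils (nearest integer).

N_a = Gd⁴/(8D³k) = (77.3×10³ × 3.0⁴)/(8 × 15.0³ × 17)
    = 6.2613e+06 / 459000 = 13.64 → 14 coils

14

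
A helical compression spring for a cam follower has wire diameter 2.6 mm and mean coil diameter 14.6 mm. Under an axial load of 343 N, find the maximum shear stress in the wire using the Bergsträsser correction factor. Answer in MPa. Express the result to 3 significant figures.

Spring index C = D/d = 14.6/2.6 = 5.6154
K_B = (4C+2)/(4C−3) = 24.462/19.462 = 1.2569
τ₀ = 8FD/(πd³) = 8·343·14.6/(π·2.6³) = 40062.4/55.217 = 725.55 MPa
τ_max = K·τ₀ = 1.2569 × 725.55 = 911.96 MPa

912 MPa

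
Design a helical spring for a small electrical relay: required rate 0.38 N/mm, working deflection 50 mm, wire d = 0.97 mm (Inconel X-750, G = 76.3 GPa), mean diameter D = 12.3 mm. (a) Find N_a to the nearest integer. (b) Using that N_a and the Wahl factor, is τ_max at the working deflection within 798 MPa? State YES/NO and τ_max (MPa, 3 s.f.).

N_a = Gd⁴/(8D³k) = (76.3×10³)(0.97⁴)/(8·12.3³·0.38) = 11.94 → N_a = 12
Actual rate k = Gd⁴/(8D³·12) = 0.37812 N/mm
Working load F = kδ = 0.37812·50 = 18.906 N
C = 12.3/0.97 = 12.6804; K_W = (4C−1)/(4C−4)+0.615/C = 1.1127
τ_max = K_W·8FD/(πd³) = 1.1127·648.82 = 721.95 MPa
τ_max ≤ 798 MPa → acceptable

(a) 12 coils; (b) YES, τ_max = 722 MPa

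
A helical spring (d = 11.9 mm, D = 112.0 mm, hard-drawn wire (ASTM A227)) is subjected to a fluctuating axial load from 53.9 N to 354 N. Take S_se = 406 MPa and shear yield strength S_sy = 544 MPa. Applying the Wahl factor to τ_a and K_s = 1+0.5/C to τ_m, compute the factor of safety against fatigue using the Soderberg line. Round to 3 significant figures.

7.19

C = D/d = 112.0/11.9 = 9.4118; K_W = (4C−1)/(4C−4)+0.615/C = 1.1545; K_s = 1+0.5/C = 1.0531
F_a = (F_max−F_min)/2 = 150.05 N; F_m = (F_max+F_min)/2 = 203.95 N
τ_a = K_W·8F_aD/(πd³) = 1.1545 × 25.395 = 29.319 MPa
τ_m = K_s·8F_mD/(πd³) = 1.0531 × 34.518 = 36.351 MPa
Soderberg: 1/n_f = τ_a/S_se + τ_m/S_sy = 29.319/406 + 36.351/544 = 0.07221 + 0.06682 = 0.13904
n_f = 1/0.13904 = 7.192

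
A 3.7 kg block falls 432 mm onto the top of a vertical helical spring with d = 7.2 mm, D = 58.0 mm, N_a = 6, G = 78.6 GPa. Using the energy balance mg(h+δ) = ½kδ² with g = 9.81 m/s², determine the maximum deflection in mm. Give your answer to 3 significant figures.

k = Gd⁴/(8D³N_a) = (78.6×10³)(7.2⁴)/(8·58.0³·6) = 22.554 N/mm
W = mg = 3.7 × 9.81 = 36.297 N
½kδ² − Wδ − Wh = 0 → δ = (W + √(W² + 2kWh))/k
δ = (36.297 + √(1317.5 + 707313))/22.554 = (36.297 + 841.8)/22.554 = 38.933 mm

38.9 mm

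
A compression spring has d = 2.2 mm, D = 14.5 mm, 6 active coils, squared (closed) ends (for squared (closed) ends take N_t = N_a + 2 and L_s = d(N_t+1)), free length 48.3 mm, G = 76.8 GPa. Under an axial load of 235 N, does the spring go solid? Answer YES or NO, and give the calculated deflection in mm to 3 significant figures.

NO, δ = 19.1 mm

k = Gd⁴/(8D³N_a) = (76.8×10³)(2.2⁴)/(8·14.5³·6) = 12.294 N/mm
N_t = 8; L_s = 2.2·9 = 19.8 mm; δ_solid = L₀ − L_s = 48.3 − 19.8 = 28.5 mm
δ = F/k = 235/12.294 = 19.114 mm
δ < δ_solid → spring does not go solid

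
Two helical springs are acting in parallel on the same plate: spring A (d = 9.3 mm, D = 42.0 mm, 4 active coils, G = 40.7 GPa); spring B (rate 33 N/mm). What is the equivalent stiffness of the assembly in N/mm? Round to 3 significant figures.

k_A = Gd⁴/(8D³N_a) = (40.7×10³)(9.3⁴)/(8·42.0³·4) = 128.42 N/mm
Parallel: k_eq = 128.42 + 33 = 161.42 N/mm

161 N/mm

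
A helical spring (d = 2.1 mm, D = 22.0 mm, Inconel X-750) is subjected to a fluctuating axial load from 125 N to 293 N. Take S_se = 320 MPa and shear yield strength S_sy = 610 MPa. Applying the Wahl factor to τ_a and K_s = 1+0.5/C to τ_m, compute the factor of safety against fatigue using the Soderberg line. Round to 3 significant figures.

0.251

C = D/d = 22.0/2.1 = 10.4762; K_W = (4C−1)/(4C−4)+0.615/C = 1.1379; K_s = 1+0.5/C = 1.0477
F_a = (F_max−F_min)/2 = 84 N; F_m = (F_max+F_min)/2 = 209 N
τ_a = K_W·8F_aD/(πd³) = 1.1379 × 508.14 = 578.19 MPa
τ_m = K_s·8F_mD/(πd³) = 1.0477 × 1264.3 = 1324.6 MPa
Soderberg: 1/n_f = τ_a/S_se + τ_m/S_sy = 578.19/320 + 1324.6/610 = 1.80684 + 2.17155 = 3.9784
n_f = 1/3.9784 = 0.2514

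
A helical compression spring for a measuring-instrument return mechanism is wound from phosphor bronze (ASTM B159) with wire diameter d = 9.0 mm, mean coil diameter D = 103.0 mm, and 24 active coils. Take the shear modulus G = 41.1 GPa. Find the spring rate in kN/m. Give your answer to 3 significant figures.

k = Gd⁴/(8D³N_a) = (41.1×10³ × 9.0⁴) / (8 × 103.0³ × 24)
  = 2.69657e+08 / 2.09804e+08 = 1.2853 N/mm

1.29 kN/m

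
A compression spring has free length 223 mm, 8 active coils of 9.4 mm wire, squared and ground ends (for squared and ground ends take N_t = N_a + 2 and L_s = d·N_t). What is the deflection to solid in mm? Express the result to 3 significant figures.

N_t = 10; L_s = 9.4·10 = 94 mm
δ_solid = L₀ − L_s = 223 − 94 = 129 mm

129 mm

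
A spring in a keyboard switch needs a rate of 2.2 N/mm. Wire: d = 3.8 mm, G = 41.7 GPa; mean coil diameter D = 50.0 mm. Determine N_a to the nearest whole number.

4

N_a = Gd⁴/(8D³k) = (41.7×10³ × 3.8⁴)/(8 × 50.0³ × 2.2)
    = 8.69502e+06 / 2.2e+06 = 3.952 → 4 coils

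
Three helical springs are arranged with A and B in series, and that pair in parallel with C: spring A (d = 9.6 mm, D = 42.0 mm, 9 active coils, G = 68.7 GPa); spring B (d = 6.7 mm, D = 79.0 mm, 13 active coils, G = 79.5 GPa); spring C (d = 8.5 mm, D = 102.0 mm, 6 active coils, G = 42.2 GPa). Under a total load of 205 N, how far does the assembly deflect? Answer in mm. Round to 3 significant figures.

27.8 mm

k_A = Gd⁴/(8D³N_a) = (68.7×10³)(9.6⁴)/(8·42.0³·9) = 109.39 N/mm
k_B = Gd⁴/(8D³N_a) = (79.5×10³)(6.7⁴)/(8·79.0³·13) = 3.1243 N/mm
k_C = Gd⁴/(8D³N_a) = (42.2×10³)(8.5⁴)/(8·102.0³·6) = 4.3246 N/mm
Springs A,B series: k_AB = 1/(1/109.39+1/3.1243) = 3.0375 N/mm; parallel with C: k_eq = 3.0375+4.3246 = 7.3621 N/mm
δ = F/k_eq = 205/7.3621 = 27.845 mm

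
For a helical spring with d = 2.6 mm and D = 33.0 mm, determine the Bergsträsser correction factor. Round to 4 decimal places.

1.1047

C = D/d = 33.0/2.6 = 12.6923
K_B = (4C+2)/(4C−3) = 52.769/47.769 = 1.1047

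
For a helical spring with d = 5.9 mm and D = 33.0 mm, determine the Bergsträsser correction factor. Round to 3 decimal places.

1.258

C = D/d = 33.0/5.9 = 5.5932
K_B = (4C+2)/(4C−3) = 24.373/19.373 = 1.2581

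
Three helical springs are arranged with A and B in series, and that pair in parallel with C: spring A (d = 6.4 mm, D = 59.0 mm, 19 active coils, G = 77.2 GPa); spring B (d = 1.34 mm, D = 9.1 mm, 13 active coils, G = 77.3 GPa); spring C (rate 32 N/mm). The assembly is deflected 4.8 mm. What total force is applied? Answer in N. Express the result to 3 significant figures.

k_A = Gd⁴/(8D³N_a) = (77.2×10³)(6.4⁴)/(8·59.0³·19) = 4.1489 N/mm
k_B = Gd⁴/(8D³N_a) = (77.3×10³)(1.34⁴)/(8·9.1³·13) = 3.1801 N/mm
Springs A,B series: k_AB = 1/(1/4.1489+1/3.1801) = 1.8002 N/mm; parallel with C: k_eq = 1.8002+32 = 33.8 N/mm
F = k_eq·δ = 33.8·4.8 = 162.24 N

162 N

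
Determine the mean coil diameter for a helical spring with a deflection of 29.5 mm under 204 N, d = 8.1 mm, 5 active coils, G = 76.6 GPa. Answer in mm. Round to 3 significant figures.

106 mm

Required rate k = F/δ = 204/29.5 = 6.9153 N/mm
D = (Gd⁴/(8N_a·k))^(1/3) = (76.6×10³·8.1⁴/(8·5·6.9153))^(1/3)
  = (1.19207e+06)^(1/3) = 106.0312 mm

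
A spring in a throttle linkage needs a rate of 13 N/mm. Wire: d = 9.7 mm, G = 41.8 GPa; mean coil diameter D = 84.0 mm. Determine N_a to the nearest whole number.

6

N_a = Gd⁴/(8D³k) = (41.8×10³ × 9.7⁴)/(8 × 84.0³ × 13)
    = 3.70052e+08 / 6.16412e+07 = 6.003 → 6 coils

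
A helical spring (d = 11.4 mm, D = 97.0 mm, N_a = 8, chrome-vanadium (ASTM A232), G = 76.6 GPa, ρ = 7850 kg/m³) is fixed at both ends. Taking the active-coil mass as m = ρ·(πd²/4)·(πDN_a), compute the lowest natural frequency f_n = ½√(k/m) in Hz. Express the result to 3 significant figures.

k = Gd⁴/(8D³N_a) = (76.6×10³)(11.4⁴)/(8·97.0³·8) = 22.149 N/mm = 22149 N/m
Wire length L = πDN_a = π·97.0·8 = 2437.9 mm
m = ρ·(πd²/4)·L = 7850 × 102.07×10⁻⁶ m² × 2.4379 m = 1.9534 kg
f_n = ½√(k/m) = 0.5·√(22149/1.9534) = 0.5·√(11339) = 53.242 Hz

53.2 Hz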